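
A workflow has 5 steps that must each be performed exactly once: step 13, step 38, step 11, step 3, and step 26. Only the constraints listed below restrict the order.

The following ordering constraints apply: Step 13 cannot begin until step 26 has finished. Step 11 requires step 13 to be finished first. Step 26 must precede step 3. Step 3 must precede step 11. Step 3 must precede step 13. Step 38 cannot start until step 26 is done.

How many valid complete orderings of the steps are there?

Only step 26 has no prerequisites, so it must go first.
Counting all ways to extend the partial order to a total order gives 4.

4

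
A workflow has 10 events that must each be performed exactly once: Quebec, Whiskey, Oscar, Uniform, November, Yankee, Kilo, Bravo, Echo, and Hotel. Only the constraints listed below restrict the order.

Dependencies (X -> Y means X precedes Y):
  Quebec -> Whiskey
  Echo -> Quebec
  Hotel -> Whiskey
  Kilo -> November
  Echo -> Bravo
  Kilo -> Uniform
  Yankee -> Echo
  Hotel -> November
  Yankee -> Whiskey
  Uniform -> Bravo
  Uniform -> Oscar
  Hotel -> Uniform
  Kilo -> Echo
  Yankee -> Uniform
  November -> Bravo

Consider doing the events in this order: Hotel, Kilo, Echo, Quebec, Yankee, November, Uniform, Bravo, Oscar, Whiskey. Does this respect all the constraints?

No

Here Yankee comes after Echo.
But one of the constraints requires Yankee before Echo, so this ordering violates it.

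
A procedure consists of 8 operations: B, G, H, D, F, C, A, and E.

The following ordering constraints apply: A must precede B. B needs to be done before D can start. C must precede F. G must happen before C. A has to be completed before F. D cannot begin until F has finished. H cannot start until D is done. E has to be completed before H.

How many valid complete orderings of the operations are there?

The operations with no prerequisites are G, A, E; any of them can be placed first.
Counting all ways to extend the partial order to a total order gives 63.

63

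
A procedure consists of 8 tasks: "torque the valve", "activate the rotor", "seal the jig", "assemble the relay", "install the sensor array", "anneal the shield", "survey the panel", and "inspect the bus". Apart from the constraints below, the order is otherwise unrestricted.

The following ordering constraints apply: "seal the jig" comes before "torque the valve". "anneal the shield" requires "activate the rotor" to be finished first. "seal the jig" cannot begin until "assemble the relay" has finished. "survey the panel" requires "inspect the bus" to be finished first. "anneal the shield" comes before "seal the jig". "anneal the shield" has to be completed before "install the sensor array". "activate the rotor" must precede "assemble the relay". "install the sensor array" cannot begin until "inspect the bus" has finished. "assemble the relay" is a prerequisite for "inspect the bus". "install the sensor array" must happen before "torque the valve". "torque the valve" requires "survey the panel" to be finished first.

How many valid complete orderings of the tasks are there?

24

Only "activate the rotor" has no prerequisites, so it must go first.
Enumerating by repeatedly choosing an available task (one whose prerequisites are all placed) gives 24 distinct complete orderings.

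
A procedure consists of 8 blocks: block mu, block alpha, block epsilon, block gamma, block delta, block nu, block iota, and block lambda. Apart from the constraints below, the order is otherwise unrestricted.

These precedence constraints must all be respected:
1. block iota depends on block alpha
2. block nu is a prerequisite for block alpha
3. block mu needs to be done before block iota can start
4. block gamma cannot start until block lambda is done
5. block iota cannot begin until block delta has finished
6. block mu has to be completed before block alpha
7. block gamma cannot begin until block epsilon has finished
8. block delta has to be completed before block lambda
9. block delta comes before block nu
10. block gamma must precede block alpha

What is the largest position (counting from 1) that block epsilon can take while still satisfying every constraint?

The blocks that are forced after block epsilon, directly or by a chain of constraints, are block alpha, block gamma, block iota. That's 3 blocks.
With 3 mandatory successors out of 8 blocks total, the latest slot for block epsilon is 8−3 = 5, and it's reachable by doing all non-successors before block epsilon.

5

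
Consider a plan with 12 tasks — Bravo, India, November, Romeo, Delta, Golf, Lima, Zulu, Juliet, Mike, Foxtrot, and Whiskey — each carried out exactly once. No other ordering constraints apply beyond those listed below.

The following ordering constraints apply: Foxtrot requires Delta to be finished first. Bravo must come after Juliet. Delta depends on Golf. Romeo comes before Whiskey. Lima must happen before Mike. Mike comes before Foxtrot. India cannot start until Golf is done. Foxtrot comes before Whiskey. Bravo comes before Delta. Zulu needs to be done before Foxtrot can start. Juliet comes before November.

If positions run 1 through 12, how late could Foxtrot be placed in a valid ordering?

Following the constraints forward from Foxtrot, its only required successor is Whiskey.
With 1 mandatory successor out of 12 tasks total, the latest slot for Foxtrot is 12−1 = 11, and it's reachable by doing all non-successors before Foxtrot.

11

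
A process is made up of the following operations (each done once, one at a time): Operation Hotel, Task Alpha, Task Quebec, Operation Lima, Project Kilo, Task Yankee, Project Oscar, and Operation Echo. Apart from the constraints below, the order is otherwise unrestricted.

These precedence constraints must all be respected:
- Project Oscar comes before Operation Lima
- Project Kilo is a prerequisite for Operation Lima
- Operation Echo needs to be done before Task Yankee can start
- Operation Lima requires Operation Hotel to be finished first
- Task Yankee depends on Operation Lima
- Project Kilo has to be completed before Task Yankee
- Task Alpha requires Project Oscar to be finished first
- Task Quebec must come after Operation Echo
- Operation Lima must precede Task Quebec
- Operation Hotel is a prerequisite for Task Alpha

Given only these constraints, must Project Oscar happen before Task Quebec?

There is a constraint chain Project Oscar → Operation Lima → Task Quebec.
Hence Project Oscar necessarily comes before Task Quebec.

Yes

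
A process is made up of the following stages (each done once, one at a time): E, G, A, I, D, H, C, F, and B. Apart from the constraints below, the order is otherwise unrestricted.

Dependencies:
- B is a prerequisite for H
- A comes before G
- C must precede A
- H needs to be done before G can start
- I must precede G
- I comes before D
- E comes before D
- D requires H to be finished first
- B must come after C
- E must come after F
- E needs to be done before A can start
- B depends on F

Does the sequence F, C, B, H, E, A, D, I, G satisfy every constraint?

The sequence places D ahead of I.
Since I is required before D, the ordering is invalid.

No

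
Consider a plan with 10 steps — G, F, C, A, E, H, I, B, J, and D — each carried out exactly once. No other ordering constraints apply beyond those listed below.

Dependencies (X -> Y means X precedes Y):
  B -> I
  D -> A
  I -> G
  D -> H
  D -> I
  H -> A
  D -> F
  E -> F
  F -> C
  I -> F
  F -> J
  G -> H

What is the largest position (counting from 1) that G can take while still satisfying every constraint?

8

Every step that must follow G has to come after it. Tracing all chains starting from G, those steps are: A, H — 2 in total.
So at least 2 steps follow G, putting G no later than position 8. That position is achievable by scheduling everything else first.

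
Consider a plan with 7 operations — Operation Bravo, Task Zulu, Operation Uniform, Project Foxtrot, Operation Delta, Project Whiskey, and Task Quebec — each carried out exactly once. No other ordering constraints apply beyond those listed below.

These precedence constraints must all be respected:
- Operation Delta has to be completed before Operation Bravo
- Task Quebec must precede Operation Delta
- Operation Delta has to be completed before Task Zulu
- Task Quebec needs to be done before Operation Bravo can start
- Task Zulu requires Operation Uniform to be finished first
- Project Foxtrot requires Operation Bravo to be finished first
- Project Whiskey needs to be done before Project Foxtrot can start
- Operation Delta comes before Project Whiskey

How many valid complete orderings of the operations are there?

The operations with no prerequisites are Operation Uniform, Task Quebec; any of them can be placed first.
Counting all ways to extend the partial order to a total order gives 36.

36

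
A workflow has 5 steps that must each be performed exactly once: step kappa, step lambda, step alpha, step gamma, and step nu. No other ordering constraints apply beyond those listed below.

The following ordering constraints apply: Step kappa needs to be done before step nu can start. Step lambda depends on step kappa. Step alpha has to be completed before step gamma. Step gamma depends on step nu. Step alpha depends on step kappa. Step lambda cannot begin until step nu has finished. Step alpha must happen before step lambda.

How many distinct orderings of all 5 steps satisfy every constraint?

4

Only step kappa has no prerequisites, so it must go first.
Enumerating by repeatedly choosing an available step (one whose prerequisites are all placed) gives 4 distinct complete orderings.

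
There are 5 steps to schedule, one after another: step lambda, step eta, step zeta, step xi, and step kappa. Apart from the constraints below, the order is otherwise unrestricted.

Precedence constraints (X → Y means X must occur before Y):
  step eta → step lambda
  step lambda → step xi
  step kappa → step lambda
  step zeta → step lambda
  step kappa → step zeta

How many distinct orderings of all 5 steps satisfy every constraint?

The steps with no prerequisites are step eta, step kappa; any of them can be placed first.
Systematically extending each partial ordering one step at a time and counting, there are 3 complete orderings.

3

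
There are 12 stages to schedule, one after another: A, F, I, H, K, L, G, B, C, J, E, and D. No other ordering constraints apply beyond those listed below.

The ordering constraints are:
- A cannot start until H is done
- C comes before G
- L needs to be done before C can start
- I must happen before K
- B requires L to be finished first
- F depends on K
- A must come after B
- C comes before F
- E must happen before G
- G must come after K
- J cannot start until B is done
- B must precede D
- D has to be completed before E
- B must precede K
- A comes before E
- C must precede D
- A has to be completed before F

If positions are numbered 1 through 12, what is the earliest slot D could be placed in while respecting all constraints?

Every stage that must precede D has to come before it. Tracing all chains that end at D, those stages are: L, B, C — 3 in total.
So at minimum 3 stages come before D, putting D no earlier than position 4. That position is achievable by scheduling exactly those predecessors first.

4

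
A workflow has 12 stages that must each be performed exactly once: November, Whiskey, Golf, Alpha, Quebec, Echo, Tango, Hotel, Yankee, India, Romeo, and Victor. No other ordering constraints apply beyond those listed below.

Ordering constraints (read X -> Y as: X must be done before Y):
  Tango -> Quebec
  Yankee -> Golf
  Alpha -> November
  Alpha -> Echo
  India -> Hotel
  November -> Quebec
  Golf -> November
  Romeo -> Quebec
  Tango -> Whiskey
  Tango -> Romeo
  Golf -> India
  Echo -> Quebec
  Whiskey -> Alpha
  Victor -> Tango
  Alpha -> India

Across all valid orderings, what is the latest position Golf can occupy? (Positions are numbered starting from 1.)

8

Every stage that must follow Golf has to come after it. Tracing all chains starting from Golf, those stages are: November, Quebec, Hotel, India — 4 in total.
So at least 4 stages follow Golf, putting Golf no later than position 8. That position is achievable by scheduling everything else first.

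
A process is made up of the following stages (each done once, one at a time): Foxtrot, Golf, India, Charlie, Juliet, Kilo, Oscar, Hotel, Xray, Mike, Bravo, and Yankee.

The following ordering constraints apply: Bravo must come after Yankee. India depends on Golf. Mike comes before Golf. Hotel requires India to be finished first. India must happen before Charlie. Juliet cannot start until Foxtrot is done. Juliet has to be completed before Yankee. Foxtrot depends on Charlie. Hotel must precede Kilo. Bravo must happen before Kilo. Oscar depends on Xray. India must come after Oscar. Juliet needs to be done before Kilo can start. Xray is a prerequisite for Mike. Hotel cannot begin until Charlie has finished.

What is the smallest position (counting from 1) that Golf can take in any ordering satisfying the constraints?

The stages that are forced before Golf, directly or transitively, are Xray, Mike. That's 2 stages.
With 2 mandatory predecessors, the earliest Golf can sit is position 2+1 = 3, and placing just those 2 first achieves it.

3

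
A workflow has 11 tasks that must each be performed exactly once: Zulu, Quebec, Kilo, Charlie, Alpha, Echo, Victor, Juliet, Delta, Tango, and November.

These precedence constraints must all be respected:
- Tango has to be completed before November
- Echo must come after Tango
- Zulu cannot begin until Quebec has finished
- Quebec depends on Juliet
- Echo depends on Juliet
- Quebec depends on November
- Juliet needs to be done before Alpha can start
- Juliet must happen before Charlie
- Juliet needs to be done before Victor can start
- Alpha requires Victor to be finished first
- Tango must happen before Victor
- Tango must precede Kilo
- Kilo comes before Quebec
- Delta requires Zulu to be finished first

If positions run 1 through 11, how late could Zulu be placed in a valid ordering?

10

The only task forced after Zulu (directly or by a chain) is Delta.
So at least 1 task follows Zulu, putting Zulu no later than position 10. That position is achievable by scheduling everything else first.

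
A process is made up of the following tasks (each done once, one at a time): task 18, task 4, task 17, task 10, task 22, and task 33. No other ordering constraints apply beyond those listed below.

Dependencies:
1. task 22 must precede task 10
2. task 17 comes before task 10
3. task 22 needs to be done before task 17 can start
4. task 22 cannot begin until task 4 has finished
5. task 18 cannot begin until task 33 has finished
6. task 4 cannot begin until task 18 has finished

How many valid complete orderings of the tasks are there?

1

Only task 33 has no prerequisites, so it must go first.
Continuing from there, at each step only one task has all its prerequisites placed, so the ordering is fully determined — there is exactly 1.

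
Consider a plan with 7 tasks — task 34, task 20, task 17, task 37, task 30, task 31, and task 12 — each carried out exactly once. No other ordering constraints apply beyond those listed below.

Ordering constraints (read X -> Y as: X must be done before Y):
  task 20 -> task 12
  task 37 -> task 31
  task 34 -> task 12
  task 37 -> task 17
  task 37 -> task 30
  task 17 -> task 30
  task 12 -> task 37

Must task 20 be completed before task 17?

Following the dependencies: task 20 → task 12 → task 37 → task 17.
So task 20 must precede task 17 in any valid ordering.

Yes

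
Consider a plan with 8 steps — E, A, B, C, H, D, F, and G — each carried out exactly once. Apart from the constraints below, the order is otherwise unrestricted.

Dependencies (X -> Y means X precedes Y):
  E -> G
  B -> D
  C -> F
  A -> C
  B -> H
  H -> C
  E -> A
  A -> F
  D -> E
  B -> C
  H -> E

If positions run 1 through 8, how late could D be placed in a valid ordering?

Following every chain forward from D, the steps that must come later are E, A, C, F, G — 5 of them.
So at least 5 steps follow D, putting D no later than position 3. That position is achievable by scheduling everything else first.

3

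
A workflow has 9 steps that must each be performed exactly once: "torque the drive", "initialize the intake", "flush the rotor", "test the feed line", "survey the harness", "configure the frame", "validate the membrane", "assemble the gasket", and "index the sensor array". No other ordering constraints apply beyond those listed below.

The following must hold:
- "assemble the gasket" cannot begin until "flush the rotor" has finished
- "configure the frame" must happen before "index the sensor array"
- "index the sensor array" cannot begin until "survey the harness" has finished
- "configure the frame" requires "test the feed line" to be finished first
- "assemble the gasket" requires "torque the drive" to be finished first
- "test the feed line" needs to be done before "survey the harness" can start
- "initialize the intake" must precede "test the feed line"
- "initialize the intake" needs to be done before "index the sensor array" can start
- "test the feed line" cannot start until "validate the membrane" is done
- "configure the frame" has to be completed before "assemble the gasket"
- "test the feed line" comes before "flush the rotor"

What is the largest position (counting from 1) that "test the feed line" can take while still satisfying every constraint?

The steps that are forced after "test the feed line", directly or by a chain of constraints, are "flush the rotor", "survey the harness", "configure the frame", "assemble the gasket", "index the sensor array". That's 5 steps.
With 5 mandatory successors out of 9 steps total, the latest slot for "test the feed line" is 9−5 = 4, and it's reachable by doing all non-successors before "test the feed line".

4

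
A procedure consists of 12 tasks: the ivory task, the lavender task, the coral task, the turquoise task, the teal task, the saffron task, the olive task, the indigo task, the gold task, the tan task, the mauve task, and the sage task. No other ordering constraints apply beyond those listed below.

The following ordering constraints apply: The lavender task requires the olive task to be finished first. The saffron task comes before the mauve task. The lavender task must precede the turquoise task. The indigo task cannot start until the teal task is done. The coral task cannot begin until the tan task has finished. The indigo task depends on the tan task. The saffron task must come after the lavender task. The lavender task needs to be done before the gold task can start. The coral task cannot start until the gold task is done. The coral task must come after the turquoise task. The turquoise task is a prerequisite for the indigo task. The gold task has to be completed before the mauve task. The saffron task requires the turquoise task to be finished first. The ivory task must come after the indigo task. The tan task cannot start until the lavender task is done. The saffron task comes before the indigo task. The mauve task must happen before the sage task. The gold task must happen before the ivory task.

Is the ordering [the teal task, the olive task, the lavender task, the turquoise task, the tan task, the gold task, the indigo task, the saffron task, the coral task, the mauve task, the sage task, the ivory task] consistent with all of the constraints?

No

The sequence places the indigo task ahead of the saffron task.
Since the saffron task is required before the indigo task, the ordering is invalid.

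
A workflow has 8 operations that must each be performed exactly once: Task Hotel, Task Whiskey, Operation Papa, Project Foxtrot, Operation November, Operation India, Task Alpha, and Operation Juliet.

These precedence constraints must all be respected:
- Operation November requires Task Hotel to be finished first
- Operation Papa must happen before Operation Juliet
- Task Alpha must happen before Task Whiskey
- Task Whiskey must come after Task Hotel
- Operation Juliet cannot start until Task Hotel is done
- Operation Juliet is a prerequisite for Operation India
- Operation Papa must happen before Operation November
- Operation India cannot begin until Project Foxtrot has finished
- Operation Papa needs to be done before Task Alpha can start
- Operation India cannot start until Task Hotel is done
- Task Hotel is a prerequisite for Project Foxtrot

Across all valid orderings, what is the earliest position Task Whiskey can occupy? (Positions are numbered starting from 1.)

4

Every operation that must precede Task Whiskey has to come before it. Tracing all chains that end at Task Whiskey, those operations are: Task Hotel, Operation Papa, Task Alpha — 3 in total.
So at minimum 3 operations come before Task Whiskey, putting Task Whiskey no earlier than position 4. That position is achievable by scheduling exactly those predecessors first.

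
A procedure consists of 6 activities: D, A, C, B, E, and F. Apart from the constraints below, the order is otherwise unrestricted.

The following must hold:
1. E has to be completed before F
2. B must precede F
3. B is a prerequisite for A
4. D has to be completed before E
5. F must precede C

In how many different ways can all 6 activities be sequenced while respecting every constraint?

2 activities have no prerequisites (D, B), so any of them could come first.
Systematically extending each partial ordering one activity at a time and counting, there are 12 complete orderings.

12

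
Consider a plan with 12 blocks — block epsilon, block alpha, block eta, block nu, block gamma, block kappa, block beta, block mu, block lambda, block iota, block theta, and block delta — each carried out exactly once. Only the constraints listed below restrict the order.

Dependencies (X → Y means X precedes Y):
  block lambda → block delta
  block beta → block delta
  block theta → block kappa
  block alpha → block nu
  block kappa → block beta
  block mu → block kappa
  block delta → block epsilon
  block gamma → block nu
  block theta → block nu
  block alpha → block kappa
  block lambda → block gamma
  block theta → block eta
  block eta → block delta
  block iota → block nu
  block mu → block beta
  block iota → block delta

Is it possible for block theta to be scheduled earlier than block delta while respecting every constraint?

Every valid ordering already has block theta before block delta (the constraints require it), so in particular at least one does.

Yes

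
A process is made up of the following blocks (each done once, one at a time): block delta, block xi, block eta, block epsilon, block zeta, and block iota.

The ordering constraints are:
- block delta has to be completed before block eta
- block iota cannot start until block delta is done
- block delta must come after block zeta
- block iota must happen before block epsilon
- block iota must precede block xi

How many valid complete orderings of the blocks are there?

Block zeta is the only block with nothing required before it, so every ordering starts there.
Systematically extending each partial ordering one block at a time and counting, there are 8 complete orderings.

8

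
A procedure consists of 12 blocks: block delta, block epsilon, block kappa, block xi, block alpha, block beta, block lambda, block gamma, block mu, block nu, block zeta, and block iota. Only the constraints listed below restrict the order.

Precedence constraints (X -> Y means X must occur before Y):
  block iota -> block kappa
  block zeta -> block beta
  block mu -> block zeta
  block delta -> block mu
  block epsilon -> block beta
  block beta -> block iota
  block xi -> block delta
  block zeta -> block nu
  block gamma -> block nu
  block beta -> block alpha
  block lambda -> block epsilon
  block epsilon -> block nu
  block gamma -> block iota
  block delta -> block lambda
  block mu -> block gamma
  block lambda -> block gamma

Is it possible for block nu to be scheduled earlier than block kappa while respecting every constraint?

The constraints leave block nu and block kappa unordered relative to each other; nothing requires block kappa earlier.
That means at least one valid schedule has block nu before block kappa.

Yes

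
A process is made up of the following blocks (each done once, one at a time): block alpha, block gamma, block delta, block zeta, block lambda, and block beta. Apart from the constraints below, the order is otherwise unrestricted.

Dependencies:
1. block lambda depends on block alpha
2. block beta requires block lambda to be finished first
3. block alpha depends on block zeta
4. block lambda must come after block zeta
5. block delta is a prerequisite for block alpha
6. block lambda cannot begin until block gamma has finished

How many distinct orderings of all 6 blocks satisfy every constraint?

8

3 blocks have no prerequisites (block gamma, block delta, block zeta), so any of them could come first.
Enumerating by repeatedly choosing an available block (one whose prerequisites are all placed) gives 8 distinct complete orderings.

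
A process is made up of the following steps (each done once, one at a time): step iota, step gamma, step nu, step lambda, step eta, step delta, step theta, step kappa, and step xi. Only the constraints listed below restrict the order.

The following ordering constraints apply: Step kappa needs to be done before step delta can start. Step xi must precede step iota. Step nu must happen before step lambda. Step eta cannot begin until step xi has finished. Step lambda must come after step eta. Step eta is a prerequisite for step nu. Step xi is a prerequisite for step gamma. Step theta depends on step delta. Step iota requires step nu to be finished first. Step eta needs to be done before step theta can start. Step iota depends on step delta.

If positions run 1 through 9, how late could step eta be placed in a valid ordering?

Following every chain forward from step eta, the steps that must come later are step iota, step nu, step lambda, step theta — 4 of them.
So at least 4 steps follow step eta, putting step eta no later than position 5. That position is achievable by scheduling everything else first.

5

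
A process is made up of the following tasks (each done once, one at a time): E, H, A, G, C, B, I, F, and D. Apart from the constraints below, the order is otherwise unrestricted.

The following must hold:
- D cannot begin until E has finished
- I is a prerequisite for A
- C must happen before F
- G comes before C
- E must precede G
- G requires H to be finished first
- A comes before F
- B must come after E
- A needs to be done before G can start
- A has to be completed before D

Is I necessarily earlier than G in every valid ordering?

There is a constraint chain I → A → G.
Hence I necessarily comes before G.

Yes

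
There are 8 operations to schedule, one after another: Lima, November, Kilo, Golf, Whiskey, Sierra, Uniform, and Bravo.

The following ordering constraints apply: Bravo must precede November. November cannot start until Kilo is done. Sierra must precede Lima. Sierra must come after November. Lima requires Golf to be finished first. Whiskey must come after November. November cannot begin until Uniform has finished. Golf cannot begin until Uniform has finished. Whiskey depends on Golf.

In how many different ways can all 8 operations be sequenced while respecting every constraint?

3 operations have no prerequisites (Kilo, Uniform, Bravo), so any of them could come first.
Enumerating by repeatedly choosing an available operation (one whose prerequisites are all placed) gives 66 distinct complete orderings.

66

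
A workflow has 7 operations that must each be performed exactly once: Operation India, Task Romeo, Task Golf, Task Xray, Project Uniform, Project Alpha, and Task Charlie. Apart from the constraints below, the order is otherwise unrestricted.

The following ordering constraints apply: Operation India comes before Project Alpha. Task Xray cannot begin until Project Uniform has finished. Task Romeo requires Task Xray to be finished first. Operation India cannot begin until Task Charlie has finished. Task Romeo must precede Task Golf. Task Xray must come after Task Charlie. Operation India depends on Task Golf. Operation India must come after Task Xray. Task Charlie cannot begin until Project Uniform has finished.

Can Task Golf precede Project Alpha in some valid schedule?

Task Golf is actually forced before Project Alpha by the constraints, so certainly some valid ordering has Task Golf first.

Yes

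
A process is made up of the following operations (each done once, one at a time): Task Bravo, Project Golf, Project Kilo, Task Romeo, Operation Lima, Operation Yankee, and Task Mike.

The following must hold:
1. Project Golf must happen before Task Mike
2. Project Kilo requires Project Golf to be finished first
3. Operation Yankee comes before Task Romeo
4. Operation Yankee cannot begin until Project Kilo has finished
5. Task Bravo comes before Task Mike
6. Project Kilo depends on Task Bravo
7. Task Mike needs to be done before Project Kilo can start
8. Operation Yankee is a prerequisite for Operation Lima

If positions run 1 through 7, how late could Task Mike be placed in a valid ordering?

3

The operations that are forced after Task Mike, directly or by a chain of constraints, are Project Kilo, Task Romeo, Operation Lima, Operation Yankee. That's 4 operations.
With 4 mandatory successors out of 7 operations total, the latest slot for Task Mike is 7−4 = 3, and it's reachable by doing all non-successors before Task Mike.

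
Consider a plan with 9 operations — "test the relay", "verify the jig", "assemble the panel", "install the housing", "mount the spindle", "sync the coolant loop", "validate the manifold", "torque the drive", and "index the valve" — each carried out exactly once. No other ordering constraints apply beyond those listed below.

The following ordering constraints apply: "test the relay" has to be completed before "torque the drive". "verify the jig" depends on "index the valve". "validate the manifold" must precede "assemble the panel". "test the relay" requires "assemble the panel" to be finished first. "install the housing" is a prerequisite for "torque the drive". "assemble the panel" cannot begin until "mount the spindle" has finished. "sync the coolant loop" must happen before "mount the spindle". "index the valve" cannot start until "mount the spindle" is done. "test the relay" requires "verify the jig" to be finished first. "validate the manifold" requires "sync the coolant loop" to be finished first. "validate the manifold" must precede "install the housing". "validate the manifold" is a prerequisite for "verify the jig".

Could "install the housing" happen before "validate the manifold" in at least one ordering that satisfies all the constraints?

No

There is a dependency chain "validate the manifold" → "install the housing", so "install the housing" always comes after "validate the manifold".
So no valid ordering can have "install the housing" before "validate the manifold".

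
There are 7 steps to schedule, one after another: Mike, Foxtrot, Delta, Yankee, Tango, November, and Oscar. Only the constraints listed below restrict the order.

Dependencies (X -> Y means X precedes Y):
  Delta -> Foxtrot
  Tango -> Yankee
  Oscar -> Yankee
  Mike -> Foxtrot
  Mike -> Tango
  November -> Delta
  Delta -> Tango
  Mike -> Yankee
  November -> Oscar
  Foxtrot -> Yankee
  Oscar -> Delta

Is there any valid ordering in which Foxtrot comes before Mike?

No

There is a dependency chain Mike → Foxtrot, so Foxtrot always comes after Mike.
Hence Foxtrot can never be scheduled before Mike.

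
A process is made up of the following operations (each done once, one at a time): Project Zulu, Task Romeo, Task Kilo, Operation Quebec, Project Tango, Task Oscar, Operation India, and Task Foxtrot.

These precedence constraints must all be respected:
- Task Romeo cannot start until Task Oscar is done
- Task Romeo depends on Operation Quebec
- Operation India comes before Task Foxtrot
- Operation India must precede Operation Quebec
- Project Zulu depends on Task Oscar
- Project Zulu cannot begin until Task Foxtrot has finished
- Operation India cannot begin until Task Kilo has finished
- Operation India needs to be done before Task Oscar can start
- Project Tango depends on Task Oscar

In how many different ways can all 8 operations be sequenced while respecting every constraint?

66

Task Kilo is the only operation with nothing required before it, so every ordering starts there.
Enumerating by repeatedly choosing an available operation (one whose prerequisites are all placed) gives 66 distinct complete orderings.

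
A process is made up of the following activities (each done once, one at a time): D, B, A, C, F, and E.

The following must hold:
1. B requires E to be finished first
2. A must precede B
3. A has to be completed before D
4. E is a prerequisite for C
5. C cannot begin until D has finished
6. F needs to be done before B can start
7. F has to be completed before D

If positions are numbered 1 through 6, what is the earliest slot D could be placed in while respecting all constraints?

3

The activities that are forced before D, directly or transitively, are A, F. That's 2 activities.
So at minimum 2 activities come before D, putting D no earlier than position 3. That position is achievable by scheduling exactly those predecessors first.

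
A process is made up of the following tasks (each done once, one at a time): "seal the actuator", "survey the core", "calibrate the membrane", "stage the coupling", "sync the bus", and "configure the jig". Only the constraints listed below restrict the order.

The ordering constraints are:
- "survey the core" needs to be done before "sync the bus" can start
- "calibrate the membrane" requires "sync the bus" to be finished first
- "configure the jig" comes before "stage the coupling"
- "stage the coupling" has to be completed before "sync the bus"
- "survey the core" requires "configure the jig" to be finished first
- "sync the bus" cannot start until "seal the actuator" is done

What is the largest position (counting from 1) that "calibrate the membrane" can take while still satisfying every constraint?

Nothing depends on "calibrate the membrane", so it can be the final task, position 6.

6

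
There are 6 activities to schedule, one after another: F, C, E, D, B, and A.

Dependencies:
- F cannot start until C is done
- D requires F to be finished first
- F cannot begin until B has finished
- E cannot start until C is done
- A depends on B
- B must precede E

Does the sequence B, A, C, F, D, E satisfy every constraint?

Every stated constraint is respected: B sits at position 1, ahead of E at position 6, and each of the other listed pairs likewise has the predecessor earlier in the sequence.

Yes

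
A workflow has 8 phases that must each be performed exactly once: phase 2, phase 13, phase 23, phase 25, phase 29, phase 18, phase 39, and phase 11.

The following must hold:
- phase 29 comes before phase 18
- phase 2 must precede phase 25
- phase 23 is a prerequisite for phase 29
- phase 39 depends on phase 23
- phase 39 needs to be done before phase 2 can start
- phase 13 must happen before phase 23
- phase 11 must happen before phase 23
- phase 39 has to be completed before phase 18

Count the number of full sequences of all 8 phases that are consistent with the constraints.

18

The phases with no prerequisites are phase 13, phase 11; any of them can be placed first.
Counting all ways to extend the partial order to a total order gives 18.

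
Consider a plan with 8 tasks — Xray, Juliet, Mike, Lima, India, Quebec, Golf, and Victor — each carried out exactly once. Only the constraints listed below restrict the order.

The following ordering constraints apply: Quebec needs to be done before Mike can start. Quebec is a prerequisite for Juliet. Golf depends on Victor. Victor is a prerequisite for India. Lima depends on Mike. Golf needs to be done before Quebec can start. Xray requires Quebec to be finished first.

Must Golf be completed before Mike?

Tracing the constraints gives a chain: Golf → Quebec → Mike.
That forces Golf before Mike in every valid schedule.

Yes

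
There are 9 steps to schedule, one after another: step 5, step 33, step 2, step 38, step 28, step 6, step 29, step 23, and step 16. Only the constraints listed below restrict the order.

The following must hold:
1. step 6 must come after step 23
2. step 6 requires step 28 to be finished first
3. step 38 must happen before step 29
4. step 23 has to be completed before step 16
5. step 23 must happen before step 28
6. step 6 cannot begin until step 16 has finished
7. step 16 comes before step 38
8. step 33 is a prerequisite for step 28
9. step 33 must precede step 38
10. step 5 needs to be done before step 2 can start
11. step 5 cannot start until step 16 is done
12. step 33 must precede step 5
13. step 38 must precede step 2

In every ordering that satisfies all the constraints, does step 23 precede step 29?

Following the dependencies: step 23 → step 16 → step 38 → step 29.
So step 23 must precede step 29 in any valid ordering.

Yes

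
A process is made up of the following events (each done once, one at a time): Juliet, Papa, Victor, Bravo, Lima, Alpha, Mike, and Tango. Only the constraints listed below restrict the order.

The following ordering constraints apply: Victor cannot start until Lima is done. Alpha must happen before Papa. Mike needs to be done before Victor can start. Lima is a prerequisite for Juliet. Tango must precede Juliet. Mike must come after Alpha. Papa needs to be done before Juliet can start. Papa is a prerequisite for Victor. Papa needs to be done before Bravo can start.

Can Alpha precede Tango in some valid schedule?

The constraints leave Alpha and Tango unordered relative to each other; nothing requires Tango earlier.
That means at least one valid schedule has Alpha before Tango.

Yes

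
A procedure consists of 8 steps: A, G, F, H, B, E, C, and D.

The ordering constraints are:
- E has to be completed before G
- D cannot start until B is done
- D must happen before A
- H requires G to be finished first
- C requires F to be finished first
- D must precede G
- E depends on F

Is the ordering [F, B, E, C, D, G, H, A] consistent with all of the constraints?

Checking each listed constraint against this order: for instance, D is in position 5 and A in position 8, so that constraint holds — and the remaining constraints check out the same way.

Yes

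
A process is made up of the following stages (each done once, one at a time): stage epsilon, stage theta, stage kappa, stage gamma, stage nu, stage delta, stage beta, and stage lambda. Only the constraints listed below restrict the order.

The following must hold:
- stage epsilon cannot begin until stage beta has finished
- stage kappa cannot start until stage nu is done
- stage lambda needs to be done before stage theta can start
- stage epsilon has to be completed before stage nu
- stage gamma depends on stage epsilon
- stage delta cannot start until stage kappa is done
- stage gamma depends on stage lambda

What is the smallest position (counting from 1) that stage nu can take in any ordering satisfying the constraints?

Every stage that must precede stage nu has to come before it. Tracing all chains that end at stage nu, those stages are: stage epsilon, stage beta — 2 in total.
So at minimum 2 stages come before stage nu, putting stage nu no earlier than position 3. That position is achievable by scheduling exactly those predecessors first.

3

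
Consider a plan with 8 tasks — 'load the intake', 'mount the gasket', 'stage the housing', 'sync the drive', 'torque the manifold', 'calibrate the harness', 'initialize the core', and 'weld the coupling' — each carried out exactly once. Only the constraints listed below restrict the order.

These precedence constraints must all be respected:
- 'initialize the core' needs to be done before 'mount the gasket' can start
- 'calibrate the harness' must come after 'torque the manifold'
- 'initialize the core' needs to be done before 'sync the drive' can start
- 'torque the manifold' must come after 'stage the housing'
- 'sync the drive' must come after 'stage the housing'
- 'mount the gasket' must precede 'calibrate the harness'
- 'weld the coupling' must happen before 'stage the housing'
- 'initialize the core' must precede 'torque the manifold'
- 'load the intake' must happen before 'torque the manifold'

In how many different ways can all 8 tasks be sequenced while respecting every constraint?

The tasks with no prerequisites are 'load the intake', 'initialize the core', 'weld the coupling'; any of them can be placed first.
Counting all ways to extend the partial order to a total order gives 165.

165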